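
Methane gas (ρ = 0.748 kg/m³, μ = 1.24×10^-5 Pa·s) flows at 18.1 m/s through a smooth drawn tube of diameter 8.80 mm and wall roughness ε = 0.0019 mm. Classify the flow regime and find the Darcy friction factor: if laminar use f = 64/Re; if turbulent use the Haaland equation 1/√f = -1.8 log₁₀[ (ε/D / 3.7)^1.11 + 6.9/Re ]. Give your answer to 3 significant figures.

Re = ρVD/μ = 0.748·18.1·0.0088/1.24e-05 = 9608.
Re > 4000 → turbulent. ε/D = 1.9e-06/0.0088 = 0.000216; Haaland: 1/√f = -1.8 log₁₀[2e-05 + 0.000718] = 5.637, so f = 0.03147.

f ≈ 0.0315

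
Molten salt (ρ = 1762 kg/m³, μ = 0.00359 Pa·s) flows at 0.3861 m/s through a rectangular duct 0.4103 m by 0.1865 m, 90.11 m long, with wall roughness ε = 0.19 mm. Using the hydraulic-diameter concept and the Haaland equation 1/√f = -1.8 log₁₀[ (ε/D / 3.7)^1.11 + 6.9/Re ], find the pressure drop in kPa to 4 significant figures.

Hydraulic diameter D_h = 4A/P = 4·(0.4103·0.1865)/(2·(0.4103+0.1865)) = 0.3061/1.194 = 0.2564 m.
Re = ρVD_h/μ = 1762·0.3861·0.2564/0.00359 = 4.86e+04.
ε/D_h = 0.00019/0.2564 = 0.000741; Haaland gives 1/√f = -1.8 log₁₀[7.85e-05+0.000142] = 6.582, so f = 0.02308.
ΔP = f(L/D_h)(ρV²/2) = 0.02308·90.11/0.2564·131.3 = 1065 Pa.
ΔP = 1.065 kPa.

ΔP ≈ 1.065 kPa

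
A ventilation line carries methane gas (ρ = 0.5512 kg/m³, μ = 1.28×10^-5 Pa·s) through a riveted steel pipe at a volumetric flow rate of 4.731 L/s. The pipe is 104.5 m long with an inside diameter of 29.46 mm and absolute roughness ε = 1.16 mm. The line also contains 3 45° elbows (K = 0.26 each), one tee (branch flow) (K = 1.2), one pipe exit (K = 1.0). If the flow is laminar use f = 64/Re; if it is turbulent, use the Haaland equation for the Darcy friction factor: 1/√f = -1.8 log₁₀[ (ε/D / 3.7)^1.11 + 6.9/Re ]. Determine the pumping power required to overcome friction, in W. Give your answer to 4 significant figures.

Q = 4.731 L/s = 4.731/1000 = 0.004731 m³/s.
Cross-sectional area A = πD²/4 = π(0.02946)²/4 = 0.0006816 m²; mean velocity V = Q/A = 0.004731/0.0006816 = 6.941 m/s.
Reynolds number Re = ρVD/μ = 0.5512 · 6.941 · 0.02946 / 1.28e-05 = 8805.
Re > 4000 → turbulent. Relative roughness ε/D = 0.00116/0.02946 = 0.0394. Haaland: 1/√f = -1.8 log₁₀[(0.0394/3.7)^1.11 + 6.9/8805] = -1.8 log₁₀[0.00646 + 0.000784] = 3.852, so f = 0.06738.
Total minor-loss coefficient ΣK = 3·0.26 + 1·1.2 + 1·1 = 2.98.
ΔP = [f·L/D + ΣK]·(ρV²/2) = [0.06738·104.5/0.02946 + 2.98]·(0.5512·6.941²/2) = [239 + 2.98]·13.28 = 3213 Pa.
Pumping power P = QΔP = 0.004731·3213 = 15.199 W = 15.20 W.

P ≈ 15.20 W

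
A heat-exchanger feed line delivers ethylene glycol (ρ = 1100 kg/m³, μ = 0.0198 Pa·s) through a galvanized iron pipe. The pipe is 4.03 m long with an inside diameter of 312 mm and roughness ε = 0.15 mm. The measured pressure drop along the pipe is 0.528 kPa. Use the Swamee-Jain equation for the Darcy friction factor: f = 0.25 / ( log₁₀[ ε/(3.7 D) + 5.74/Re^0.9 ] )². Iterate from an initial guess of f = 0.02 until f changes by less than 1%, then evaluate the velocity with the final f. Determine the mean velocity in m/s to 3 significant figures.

Rearranging Darcy-Weisbach: V = √(2·ΔP·D/(f·L·ρ)). With ε/D = 0.00015/0.312 = 0.000481, iterate starting from f = 0.02:
  f = 0.02 → V = √(2·528·0.312/(0.02·4.03·1100)) = 1.928 m/s; Re = ρVD/μ = 3.341e+04; f → 0.02426
  f = 0.02426 → V = 1.75 m/s; Re = 3.034e+04; f → 0.02473
  f = 0.02473 → V = 1.734 m/s; Re = 3.005e+04; f → 0.02477
Converged (Δf/f < 1%). With the final f = 0.02477: V = √(2·528·0.312/(0.02477·4.03·1100)) = 1.732 m/s.

V ≈ 1.73 m/s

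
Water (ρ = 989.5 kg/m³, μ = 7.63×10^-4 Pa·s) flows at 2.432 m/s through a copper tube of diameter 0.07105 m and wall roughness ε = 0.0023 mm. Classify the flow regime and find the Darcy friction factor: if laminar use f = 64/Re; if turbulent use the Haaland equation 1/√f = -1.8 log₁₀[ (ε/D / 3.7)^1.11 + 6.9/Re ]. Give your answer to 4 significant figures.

f ≈ 0.01539

Re = ρVD/μ = 989.5·2.432·0.07105/0.000763 = 2.241e+05.
Re > 4000 → turbulent. ε/D = 2.3e-06/0.07105 = 3.24e-05; Haaland: 1/√f = -1.8 log₁₀[2.43e-06 + 3.08e-05] = 8.061, so f = 0.01539.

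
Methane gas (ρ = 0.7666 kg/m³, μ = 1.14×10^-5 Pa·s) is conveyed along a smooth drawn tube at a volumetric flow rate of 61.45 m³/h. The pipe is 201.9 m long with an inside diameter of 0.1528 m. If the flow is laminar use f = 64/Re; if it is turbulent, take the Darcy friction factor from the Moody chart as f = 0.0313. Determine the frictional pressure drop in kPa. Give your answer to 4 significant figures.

Q = 61.45 m³/h = 61.45/3600 = 0.01707 m³/s.
Cross-sectional area A = πD²/4 = π(0.1528)²/4 = 0.01834 m²; mean velocity V = Q/A = 0.01707/0.01834 = 0.9309 m/s.
Reynolds number Re = ρVD/μ = 0.7666 · 0.9309 · 0.1528 / 1.14e-05 = 9565.
Re > 4000 → turbulent; use the Moody-chart value f = 0.0313.
Darcy-Weisbach: ΔP = f(L/D)(ρV²/2) = 0.0313·(201.9/0.1528)·(0.7666·0.9309²/2) = 0.0313·1321·0.3321 = 13.74 Pa.
ΔP = 13.74 Pa = 0.01374 kPa.

ΔP ≈ 0.01374 kPa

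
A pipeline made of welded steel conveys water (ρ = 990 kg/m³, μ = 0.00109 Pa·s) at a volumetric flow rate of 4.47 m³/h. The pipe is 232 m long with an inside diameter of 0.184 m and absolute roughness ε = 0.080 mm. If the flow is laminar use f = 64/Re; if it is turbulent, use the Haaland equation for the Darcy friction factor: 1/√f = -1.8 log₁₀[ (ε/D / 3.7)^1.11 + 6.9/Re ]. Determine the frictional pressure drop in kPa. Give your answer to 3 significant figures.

ΔP ≈ 0.0457 kPa

Q = 4.47 m³/h = 4.47/3600 = 0.001242 m³/s.
Cross-sectional area A = πD²/4 = π(0.184)²/4 = 0.02659 m²; mean velocity V = Q/A = 0.001242/0.02659 = 0.0467 m/s.
Reynolds number Re = ρVD/μ = 990 · 0.0467 · 0.184 / 0.00109 = 7804.
Re > 4000 → turbulent. Relative roughness ε/D = 8e-05/0.184 = 0.000435. Haaland: 1/√f = -1.8 log₁₀[(0.000435/3.7)^1.11 + 6.9/7804] = -1.8 log₁₀[4.34e-05 + 0.000884] = 5.459, so f = 0.03356.
Darcy-Weisbach: ΔP = f(L/D)(ρV²/2) = 0.03356·(232/0.184)·(990·0.0467²/2) = 0.03356·1261·1.079 = 45.67 Pa.
ΔP = 45.67 Pa = 0.0457 kPa.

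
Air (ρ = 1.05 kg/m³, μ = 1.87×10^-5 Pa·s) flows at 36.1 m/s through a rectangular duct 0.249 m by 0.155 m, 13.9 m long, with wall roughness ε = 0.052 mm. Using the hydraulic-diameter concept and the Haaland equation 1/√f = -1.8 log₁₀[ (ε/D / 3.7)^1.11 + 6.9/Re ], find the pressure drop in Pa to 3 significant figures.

ΔP ≈ 808 Pa

Hydraulic diameter D_h = 4A/P = 4·(0.249·0.155)/(2·(0.249+0.155)) = 0.1544/0.808 = 0.1911 m.
Re = ρVD_h/μ = 1.05·36.1·0.1911/1.87e-05 = 3.873e+05.
ε/D_h = 5.2e-05/0.1911 = 0.000272; Haaland gives 1/√f = -1.8 log₁₀[2.58e-05+1.78e-05] = 7.848, so f = 0.01623.
ΔP = f(L/D_h)(ρV²/2) = 0.01623·13.9/0.1911·684.2 = 808.1 Pa.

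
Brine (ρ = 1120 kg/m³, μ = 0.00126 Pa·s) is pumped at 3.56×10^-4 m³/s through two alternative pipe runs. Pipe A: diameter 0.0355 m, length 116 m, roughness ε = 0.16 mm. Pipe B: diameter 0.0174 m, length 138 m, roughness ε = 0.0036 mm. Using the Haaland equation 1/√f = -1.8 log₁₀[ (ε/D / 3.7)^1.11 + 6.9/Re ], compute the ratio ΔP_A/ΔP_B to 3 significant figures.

Pipe A: V = Q/A = 0.000356/0.0009898 = 0.3597 m/s; Re = 1.135e+04; ε/D = 0.00451; Haaland → f = 0.03609; ΔP_A = f(L/D)(ρV²/2) = 8543 Pa.
Pipe B: V = Q/A = 0.000356/0.0002378 = 1.497 m/s; Re = 2.316e+04; ε/D = 0.000207; Haaland → f = 0.02521; ΔP_B = f(L/D)(ρV²/2) = 2.51e+05 Pa.
ΔP_A/ΔP_B = 8543/2.51e+05 = 0.0340.

ΔP_A/ΔP_B ≈ 0.0340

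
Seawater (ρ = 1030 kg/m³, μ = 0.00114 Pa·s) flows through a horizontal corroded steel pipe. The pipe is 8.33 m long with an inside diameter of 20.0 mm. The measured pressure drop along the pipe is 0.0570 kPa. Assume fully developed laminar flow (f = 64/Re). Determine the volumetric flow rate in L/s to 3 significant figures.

For laminar flow, f = 64/Re with Re = ρVD/μ, so Darcy-Weisbach reduces to ΔP = 32μLV/D². Solving for V: V = ΔP·D²/(32μL) = 57·(0.02)²/(32·0.00114·8.33) = 0.07503 m/s.
Check: Re = ρVD/μ = 1030·0.07503·0.02/0.00114 = 1356 < 2300, so the laminar assumption holds.
Q = V·A = 0.07503·(π/4·0.02²) = 2.357e-05 m³/s = 0.0236 L/s.

Q ≈ 0.0236 L/s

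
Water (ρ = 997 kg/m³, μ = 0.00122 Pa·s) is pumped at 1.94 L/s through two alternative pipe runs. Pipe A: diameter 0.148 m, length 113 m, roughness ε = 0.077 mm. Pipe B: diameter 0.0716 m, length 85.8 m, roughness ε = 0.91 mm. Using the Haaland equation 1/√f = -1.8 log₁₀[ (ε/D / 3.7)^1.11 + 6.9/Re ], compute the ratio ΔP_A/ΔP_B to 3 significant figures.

ΔP_A/ΔP_B ≈ 0.0237

Pipe A: V = Q/A = 0.00194/0.0172 = 0.1128 m/s; Re = 1.364e+04; ε/D = 0.00052; Haaland → f = 0.02917; ΔP_A = f(L/D)(ρV²/2) = 141.2 Pa.
Pipe B: V = Q/A = 0.00194/0.004026 = 0.4818 m/s; Re = 2.819e+04; ε/D = 0.0127; Haaland → f = 0.04294; ΔP_B = f(L/D)(ρV²/2) = 5955 Pa.
ΔP_A/ΔP_B = 141.2/5955 = 0.0237.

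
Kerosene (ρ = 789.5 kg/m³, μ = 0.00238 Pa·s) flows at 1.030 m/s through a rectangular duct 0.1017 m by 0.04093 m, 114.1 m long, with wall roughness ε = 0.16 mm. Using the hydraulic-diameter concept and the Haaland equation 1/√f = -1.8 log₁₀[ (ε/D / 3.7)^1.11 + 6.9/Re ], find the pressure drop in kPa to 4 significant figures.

Hydraulic diameter D_h = 4A/P = 4·(0.1017·0.04093)/(2·(0.1017+0.04093)) = 0.01665/0.2853 = 0.05837 m.
Re = ρVD_h/μ = 789.5·1.03·0.05837/0.00238 = 1.994e+04.
ε/D_h = 0.00016/0.05837 = 0.00274; Haaland gives 1/√f = -1.8 log₁₀[0.000335+0.000346] = 5.7, so f = 0.03078.
ΔP = f(L/D_h)(ρV²/2) = 0.03078·114.1/0.05837·418.8 = 2.52e+04 Pa.
ΔP = 25.20 kPa.

ΔP ≈ 25.20 kPa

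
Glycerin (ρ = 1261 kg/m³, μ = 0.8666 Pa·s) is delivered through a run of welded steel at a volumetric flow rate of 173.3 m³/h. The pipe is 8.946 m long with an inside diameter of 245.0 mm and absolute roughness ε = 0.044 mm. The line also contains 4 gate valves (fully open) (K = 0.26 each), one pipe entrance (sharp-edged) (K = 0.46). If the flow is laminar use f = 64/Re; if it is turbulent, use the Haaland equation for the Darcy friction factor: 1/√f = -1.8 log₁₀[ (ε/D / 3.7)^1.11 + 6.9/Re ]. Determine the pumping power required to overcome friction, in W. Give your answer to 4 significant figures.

Q = 173.3 m³/h = 173.3/3600 = 0.04814 m³/s.
Cross-sectional area A = πD²/4 = π(0.245)²/4 = 0.04714 m²; mean velocity V = Q/A = 0.04814/0.04714 = 1.021 m/s.
Reynolds number Re = ρVD/μ = 1261 · 1.021 · 0.245 / 0.867 = 364.
Re < 2300 → laminar flow, so f = 64/Re = 64/364 = 0.1758 (the turbulent correlation is not needed).
Total minor-loss coefficient ΣK = 4·0.26 + 1·0.46 = 1.5.
ΔP = [f·L/D + ΣK]·(ρV²/2) = [0.1758·8.946/0.245 + 1.5]·(1261·1.021²/2) = [6.42 + 1.5]·657.4 = 5206 Pa.
Pumping power P = QΔP = 0.04814·5206 = 250.63 W = 250.6 W.

P ≈ 250.6 W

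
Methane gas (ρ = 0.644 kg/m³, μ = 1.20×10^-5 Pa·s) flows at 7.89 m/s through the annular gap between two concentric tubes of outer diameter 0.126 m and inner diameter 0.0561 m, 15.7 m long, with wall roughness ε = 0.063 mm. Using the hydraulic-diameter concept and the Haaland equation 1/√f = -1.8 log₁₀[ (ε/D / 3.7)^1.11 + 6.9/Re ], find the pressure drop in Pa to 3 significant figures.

Hydraulic diameter D_h = 4A/P = D_o - D_i = 0.126 - 0.0561 = 0.0699 m.
Re = ρVD_h/μ = 0.644·7.89·0.0699/1.2e-05 = 2.96e+04.
ε/D_h = 6.3e-05/0.0699 = 0.000901; Haaland gives 1/√f = -1.8 log₁₀[9.75e-05+0.000233] = 6.265, so f = 0.02548.
ΔP = f(L/D_h)(ρV²/2) = 0.02548·15.7/0.0699·20.05 = 114.7 Pa.

ΔP ≈ 115 Pa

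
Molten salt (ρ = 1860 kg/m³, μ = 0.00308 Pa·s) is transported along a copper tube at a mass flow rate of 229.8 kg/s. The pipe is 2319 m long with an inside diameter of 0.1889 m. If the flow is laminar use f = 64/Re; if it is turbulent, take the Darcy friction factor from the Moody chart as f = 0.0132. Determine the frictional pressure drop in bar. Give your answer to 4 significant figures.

ΔP ≈ 29.29 bar

A = πD²/4 = π(0.1889)²/4 = 0.02803 m²; mean velocity V = ṁ/(ρA) = 229.8/(1860 · 0.02803) = 4.408 m/s.
Reynolds number Re = ρVD/μ = 1860 · 4.408 · 0.1889 / 0.00308 = 5.029e+05.
Re > 4000 → turbulent; use the Moody-chart value f = 0.0132.
Darcy-Weisbach: ΔP = f(L/D)(ρV²/2) = 0.0132·(2319/0.1889)·(1860·4.408²/2) = 0.0132·1.228e+04·1.807e+04 = 2.929e+06 Pa.
ΔP = 2.929e+06 Pa = 29.29 bar.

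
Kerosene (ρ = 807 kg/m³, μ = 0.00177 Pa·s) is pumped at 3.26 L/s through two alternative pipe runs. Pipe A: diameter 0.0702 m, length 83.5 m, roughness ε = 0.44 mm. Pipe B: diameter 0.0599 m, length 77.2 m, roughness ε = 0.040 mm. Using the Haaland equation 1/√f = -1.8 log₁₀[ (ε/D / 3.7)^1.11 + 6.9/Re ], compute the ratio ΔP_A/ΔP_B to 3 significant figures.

Pipe A: V = Q/A = 0.00326/0.00387 = 0.8423 m/s; Re = 2.696e+04; ε/D = 0.00627; Haaland → f = 0.03522; ΔP_A = f(L/D)(ρV²/2) = 1.199e+04 Pa.
Pipe B: V = Q/A = 0.00326/0.002818 = 1.157 m/s; Re = 3.159e+04; ε/D = 0.000668; Haaland → f = 0.02463; ΔP_B = f(L/D)(ρV²/2) = 1.714e+04 Pa.
ΔP_A/ΔP_B = 1.199e+04/1.714e+04 = 0.700.

ΔP_A/ΔP_B ≈ 0.700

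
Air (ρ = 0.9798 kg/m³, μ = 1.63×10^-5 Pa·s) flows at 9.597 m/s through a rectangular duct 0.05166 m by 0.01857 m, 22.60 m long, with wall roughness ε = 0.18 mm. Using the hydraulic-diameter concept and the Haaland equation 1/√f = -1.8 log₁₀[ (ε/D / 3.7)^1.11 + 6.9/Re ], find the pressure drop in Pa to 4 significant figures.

Hydraulic diameter D_h = 4A/P = 4·(0.05166·0.01857)/(2·(0.05166+0.01857)) = 0.003837/0.1405 = 0.02732 m.
Re = ρVD_h/μ = 0.9798·9.597·0.02732/1.63e-05 = 1.576e+04.
ε/D_h = 0.00018/0.02732 = 0.00659; Haaland gives 1/√f = -1.8 log₁₀[0.000887+0.000438] = 5.18, so f = 0.03727.
ΔP = f(L/D_h)(ρV²/2) = 0.03727·22.6/0.02732·45.12 = 1391 Pa.

ΔP ≈ 1391 Pa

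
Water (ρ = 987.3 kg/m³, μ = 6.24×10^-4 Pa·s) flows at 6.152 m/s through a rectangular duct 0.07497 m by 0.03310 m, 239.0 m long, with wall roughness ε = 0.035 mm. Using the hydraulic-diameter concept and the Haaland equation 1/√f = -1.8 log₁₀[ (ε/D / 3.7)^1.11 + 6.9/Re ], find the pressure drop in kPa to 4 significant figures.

ΔP ≈ 1861 kPa

Hydraulic diameter D_h = 4A/P = 4·(0.07497·0.0331)/(2·(0.07497+0.0331)) = 0.009926/0.2161 = 0.04592 m.
Re = ρVD_h/μ = 987.3·6.152·0.04592/0.000624 = 4.47e+05.
ε/D_h = 3.5e-05/0.04592 = 0.000762; Haaland gives 1/√f = -1.8 log₁₀[8.1e-05+1.54e-05] = 7.229, so f = 0.01914.
ΔP = f(L/D_h)(ρV²/2) = 0.01914·239/0.04592·1.868e+04 = 1.861e+06 Pa.
ΔP = 1861 kPa.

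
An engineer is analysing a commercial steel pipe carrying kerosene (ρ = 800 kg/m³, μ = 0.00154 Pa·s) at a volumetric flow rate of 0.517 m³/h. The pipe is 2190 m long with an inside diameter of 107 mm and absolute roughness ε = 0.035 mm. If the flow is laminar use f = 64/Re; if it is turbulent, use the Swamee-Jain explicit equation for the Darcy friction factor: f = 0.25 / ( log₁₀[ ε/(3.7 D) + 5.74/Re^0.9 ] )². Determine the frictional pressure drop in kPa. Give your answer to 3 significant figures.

ΔP ≈ 0.151 kPa

Q = 0.517 m³/h = 0.517/3600 = 0.0001436 m³/s.
Cross-sectional area A = πD²/4 = π(0.107)²/4 = 0.008992 m²; mean velocity V = Q/A = 0.0001436/0.008992 = 0.01597 m/s.
Reynolds number Re = ρVD/μ = 800 · 0.01597 · 0.107 / 0.00154 = 887.7.
Re < 2300 → laminar flow, so f = 64/Re = 64/887.7 = 0.07209 (the turbulent correlation is not needed).
Darcy-Weisbach: ΔP = f(L/D)(ρV²/2) = 0.07209·(2190/0.107)·(800·0.01597²/2) = 0.07209·2.047e+04·0.102 = 150.5 Pa.
ΔP = 150.5 Pa = 0.151 kPa.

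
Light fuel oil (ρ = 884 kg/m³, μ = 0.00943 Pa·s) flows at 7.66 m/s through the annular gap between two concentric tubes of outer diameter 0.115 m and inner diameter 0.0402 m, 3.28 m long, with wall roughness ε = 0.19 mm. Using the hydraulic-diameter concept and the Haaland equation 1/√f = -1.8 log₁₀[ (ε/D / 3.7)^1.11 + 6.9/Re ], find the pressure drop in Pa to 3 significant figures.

Hydraulic diameter D_h = 4A/P = D_o - D_i = 0.115 - 0.0402 = 0.0748 m.
Re = ρVD_h/μ = 884·7.66·0.0748/0.00943 = 5.371e+04.
ε/D_h = 0.00019/0.0748 = 0.00254; Haaland gives 1/√f = -1.8 log₁₀[0.000308+0.000128] = 6.048, so f = 0.02734.
ΔP = f(L/D_h)(ρV²/2) = 0.02734·3.28/0.0748·2.593e+04 = 3.109e+04 Pa.

ΔP ≈ 31100 Pa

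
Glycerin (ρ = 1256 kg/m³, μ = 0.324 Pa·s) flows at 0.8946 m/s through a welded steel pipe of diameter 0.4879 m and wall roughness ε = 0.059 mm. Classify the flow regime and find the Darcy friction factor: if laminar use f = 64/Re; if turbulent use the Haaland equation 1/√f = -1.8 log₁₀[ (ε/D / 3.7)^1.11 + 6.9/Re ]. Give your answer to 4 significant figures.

Re = ρVD/μ = 1256·0.8946·0.4879/0.324 = 1692.
Re < 2300 → laminar, so f = 64/Re = 0.03782 (roughness is irrelevant in laminar flow).

f ≈ 0.03782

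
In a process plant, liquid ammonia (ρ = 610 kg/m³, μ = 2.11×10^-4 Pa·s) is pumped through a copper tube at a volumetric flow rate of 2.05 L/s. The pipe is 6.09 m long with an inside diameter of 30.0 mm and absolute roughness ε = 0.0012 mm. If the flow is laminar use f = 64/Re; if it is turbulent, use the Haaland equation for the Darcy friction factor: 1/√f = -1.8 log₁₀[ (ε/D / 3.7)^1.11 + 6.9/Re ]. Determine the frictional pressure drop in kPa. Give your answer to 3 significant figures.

Q = 2.05 L/s = 2.05/1000 = 0.00205 m³/s.
Cross-sectional area A = πD²/4 = π(0.03)²/4 = 0.0007069 m²; mean velocity V = Q/A = 0.00205/0.0007069 = 2.9 m/s.
Reynolds number Re = ρVD/μ = 610 · 2.9 · 0.03 / 0.000211 = 2.515e+05.
Re > 4000 → turbulent. Relative roughness ε/D = 1.2e-06/0.03 = 4e-05. Haaland: 1/√f = -1.8 log₁₀[(4e-05/3.7)^1.11 + 6.9/2.515e+05] = -1.8 log₁₀[3.07e-06 + 2.74e-05] = 8.128, so f = 0.01514.
Darcy-Weisbach: ΔP = f(L/D)(ρV²/2) = 0.01514·(6.09/0.03)·(610·2.9²/2) = 0.01514·203·2565 = 7882 Pa.
ΔP = 7882 Pa = 7.88 kPa.

ΔP ≈ 7.88 kPa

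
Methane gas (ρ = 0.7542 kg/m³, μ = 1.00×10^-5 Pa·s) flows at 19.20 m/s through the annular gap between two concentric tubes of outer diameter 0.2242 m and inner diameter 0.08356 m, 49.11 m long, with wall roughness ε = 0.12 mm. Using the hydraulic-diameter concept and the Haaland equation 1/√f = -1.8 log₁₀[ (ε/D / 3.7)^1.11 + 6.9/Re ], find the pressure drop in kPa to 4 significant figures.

Hydraulic diameter D_h = 4A/P = D_o - D_i = 0.2242 - 0.08356 = 0.1406 m.
Re = ρVD_h/μ = 0.7542·19.2·0.1406/1e-05 = 2.037e+05.
ε/D_h = 0.00012/0.1406 = 0.000853; Haaland gives 1/√f = -1.8 log₁₀[9.18e-05+3.39e-05] = 7.021, so f = 0.02028.
ΔP = f(L/D_h)(ρV²/2) = 0.02028·49.11/0.1406·139 = 984.6 Pa.
ΔP = 0.9846 kPa.

ΔP ≈ 0.9846 kPa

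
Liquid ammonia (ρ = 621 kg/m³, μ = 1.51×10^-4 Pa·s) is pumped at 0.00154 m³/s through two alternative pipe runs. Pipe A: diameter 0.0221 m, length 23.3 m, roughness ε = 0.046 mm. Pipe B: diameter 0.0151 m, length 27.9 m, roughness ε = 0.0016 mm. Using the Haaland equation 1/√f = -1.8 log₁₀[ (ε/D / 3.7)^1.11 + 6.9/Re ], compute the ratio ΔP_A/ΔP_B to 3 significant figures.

ΔP_A/ΔP_B ≈ 0.211

Pipe A: V = Q/A = 0.00154/0.0003836 = 4.015 m/s; Re = 3.649e+05; ε/D = 0.00208; Haaland → f = 0.02415; ΔP_A = f(L/D)(ρV²/2) = 1.274e+05 Pa.
Pipe B: V = Q/A = 0.00154/0.0001791 = 8.6 m/s; Re = 5.34e+05; ε/D = 0.000106; Haaland → f = 0.01423; ΔP_B = f(L/D)(ρV²/2) = 6.035e+05 Pa.
ΔP_A/ΔP_B = 1.274e+05/6.035e+05 = 0.211.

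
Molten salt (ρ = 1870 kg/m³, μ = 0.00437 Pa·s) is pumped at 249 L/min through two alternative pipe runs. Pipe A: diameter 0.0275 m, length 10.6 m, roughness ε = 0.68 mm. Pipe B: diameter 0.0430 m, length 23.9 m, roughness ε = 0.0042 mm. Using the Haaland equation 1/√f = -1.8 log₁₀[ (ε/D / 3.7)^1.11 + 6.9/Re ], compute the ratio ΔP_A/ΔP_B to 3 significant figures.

ΔP_A/ΔP_B ≈ 10.7

Pipe A: V = Q/A = 0.00415/0.000594 = 6.987 m/s; Re = 8.222e+04; ε/D = 0.0247; Haaland → f = 0.05336; ΔP_A = f(L/D)(ρV²/2) = 9.389e+05 Pa.
Pipe B: V = Q/A = 0.00415/0.001452 = 2.858 m/s; Re = 5.258e+04; ε/D = 9.77e-05; Haaland → f = 0.02076; ΔP_B = f(L/D)(ρV²/2) = 8.812e+04 Pa.
ΔP_A/ΔP_B = 9.389e+05/8.812e+04 = 10.7.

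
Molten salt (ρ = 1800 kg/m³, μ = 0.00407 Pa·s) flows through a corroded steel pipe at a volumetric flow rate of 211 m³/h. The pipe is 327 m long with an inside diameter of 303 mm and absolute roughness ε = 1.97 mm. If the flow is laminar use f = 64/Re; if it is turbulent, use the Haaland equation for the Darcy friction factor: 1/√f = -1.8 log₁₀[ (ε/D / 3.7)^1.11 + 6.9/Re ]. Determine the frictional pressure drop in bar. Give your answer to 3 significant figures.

ΔP ≈ 0.216 bar

Q = 211 m³/h = 211/3600 = 0.05861 m³/s.
Cross-sectional area A = πD²/4 = π(0.303)²/4 = 0.07211 m²; mean velocity V = Q/A = 0.05861/0.07211 = 0.8128 m/s.
Reynolds number Re = ρVD/μ = 1800 · 0.8128 · 0.303 / 0.00407 = 1.089e+05.
Re > 4000 → turbulent. Relative roughness ε/D = 0.00197/0.303 = 0.0065. Haaland: 1/√f = -1.8 log₁₀[(0.0065/3.7)^1.11 + 6.9/1.089e+05] = -1.8 log₁₀[0.000874 + 6.33e-05] = 5.45, so f = 0.03367.
Darcy-Weisbach: ΔP = f(L/D)(ρV²/2) = 0.03367·(327/0.303)·(1800·0.8128²/2) = 0.03367·1079·594.6 = 2.16e+04 Pa.
ΔP = 2.16e+04 Pa = 0.216 bar.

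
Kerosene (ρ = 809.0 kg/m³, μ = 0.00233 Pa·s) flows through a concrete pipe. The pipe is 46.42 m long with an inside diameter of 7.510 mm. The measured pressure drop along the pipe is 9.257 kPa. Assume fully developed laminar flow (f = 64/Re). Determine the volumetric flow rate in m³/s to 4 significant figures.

Q ≈ 6.682×10^-6 m³/s

For laminar flow, f = 64/Re with Re = ρVD/μ, so Darcy-Weisbach reduces to ΔP = 32μLV/D². Solving for V: V = ΔP·D²/(32μL) = 9257·(0.00751)²/(32·0.00233·46.42) = 0.1508 m/s.
Check: Re = ρVD/μ = 809·0.1508·0.00751/0.00233 = 393.3 < 2300, so the laminar assumption holds.
Q = V·A = 0.1508·(π/4·0.00751²) = 6.682e-06 m³/s = 6.682×10^-6 m³/s.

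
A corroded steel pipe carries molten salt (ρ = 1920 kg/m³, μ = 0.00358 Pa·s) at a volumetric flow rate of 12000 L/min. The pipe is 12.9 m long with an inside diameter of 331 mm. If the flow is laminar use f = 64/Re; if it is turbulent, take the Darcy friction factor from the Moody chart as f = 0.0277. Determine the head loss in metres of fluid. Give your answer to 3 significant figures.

h_f ≈ 0.297 m

Q = 12000 L/min = 12000/60000 = 0.2 m³/s.
Cross-sectional area A = πD²/4 = π(0.331)²/4 = 0.08605 m²; mean velocity V = Q/A = 0.2/0.08605 = 2.324 m/s.
Reynolds number Re = ρVD/μ = 1920 · 2.324 · 0.331 / 0.00358 = 4.126e+05.
Re > 4000 → turbulent; use the Moody-chart value f = 0.0277.
Darcy-Weisbach: ΔP = f(L/D)(ρV²/2) = 0.0277·(12.9/0.331)·(1920·2.324²/2) = 0.0277·38.97·5186 = 5599 Pa.
Head loss h_f = ΔP/(ρg) = 5599/(1920·9.81) = 0.297 m.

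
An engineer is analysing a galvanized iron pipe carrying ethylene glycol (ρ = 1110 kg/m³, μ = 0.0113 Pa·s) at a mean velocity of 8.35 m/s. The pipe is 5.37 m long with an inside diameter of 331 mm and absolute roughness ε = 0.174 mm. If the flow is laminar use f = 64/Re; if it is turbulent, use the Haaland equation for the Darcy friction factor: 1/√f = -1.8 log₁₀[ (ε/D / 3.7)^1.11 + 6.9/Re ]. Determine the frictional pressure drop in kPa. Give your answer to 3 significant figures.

Reynolds number Re = ρVD/μ = 1110 · 8.35 · 0.331 / 0.0113 = 2.715e+05.
Re > 4000 → turbulent. Relative roughness ε/D = 0.000174/0.331 = 0.000526. Haaland: 1/√f = -1.8 log₁₀[(0.000526/3.7)^1.11 + 6.9/2.715e+05] = -1.8 log₁₀[5.36e-05 + 2.54e-05] = 7.384, so f = 0.01834.
Darcy-Weisbach: ΔP = f(L/D)(ρV²/2) = 0.01834·(5.37/0.331)·(1110·8.35²/2) = 0.01834·16.22·3.87e+04 = 1.151e+04 Pa.
ΔP = 1.151e+04 Pa = 11.5 kPa.

ΔP ≈ 11.5 kPa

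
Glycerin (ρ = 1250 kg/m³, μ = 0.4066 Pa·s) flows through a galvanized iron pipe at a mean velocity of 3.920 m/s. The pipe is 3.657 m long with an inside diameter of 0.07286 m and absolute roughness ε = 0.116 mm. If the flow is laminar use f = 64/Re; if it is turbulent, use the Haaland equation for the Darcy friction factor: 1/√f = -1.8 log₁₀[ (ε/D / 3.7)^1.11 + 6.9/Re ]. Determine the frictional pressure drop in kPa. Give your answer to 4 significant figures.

ΔP ≈ 35.14 kPa

Reynolds number Re = ρVD/μ = 1250 · 3.92 · 0.07286 / 0.407 = 878.
Re < 2300 → laminar flow, so f = 64/Re = 64/878 = 0.07289 (the turbulent correlation is not needed).
Darcy-Weisbach: ΔP = f(L/D)(ρV²/2) = 0.07289·(3.657/0.07286)·(1250·3.92²/2) = 0.07289·50.19·9604 = 3.514e+04 Pa.
ΔP = 3.514e+04 Pa = 35.14 kPa.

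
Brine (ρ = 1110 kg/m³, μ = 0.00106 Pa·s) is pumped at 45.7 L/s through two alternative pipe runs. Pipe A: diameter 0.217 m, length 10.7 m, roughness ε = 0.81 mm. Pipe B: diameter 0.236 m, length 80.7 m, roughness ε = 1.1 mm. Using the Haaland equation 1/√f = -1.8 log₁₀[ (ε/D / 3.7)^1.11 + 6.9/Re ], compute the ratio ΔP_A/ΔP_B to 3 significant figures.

ΔP_A/ΔP_B ≈ 0.189

Pipe A: V = Q/A = 0.0457/0.03698 = 1.236 m/s; Re = 2.808e+05; ε/D = 0.00373; Haaland → f = 0.02828; ΔP_A = f(L/D)(ρV²/2) = 1182 Pa.
Pipe B: V = Q/A = 0.0457/0.04374 = 1.045 m/s; Re = 2.582e+05; ε/D = 0.00466; Haaland → f = 0.03014; ΔP_B = f(L/D)(ρV²/2) = 6244 Pa.
ΔP_A/ΔP_B = 1182/6244 = 0.189.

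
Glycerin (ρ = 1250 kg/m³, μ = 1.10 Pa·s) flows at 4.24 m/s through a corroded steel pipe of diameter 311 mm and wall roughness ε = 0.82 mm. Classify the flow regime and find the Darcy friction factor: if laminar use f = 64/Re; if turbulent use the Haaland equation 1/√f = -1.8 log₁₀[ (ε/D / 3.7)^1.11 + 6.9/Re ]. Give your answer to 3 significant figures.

f ≈ 0.0427

Re = ρVD/μ = 1250·4.24·0.311/1.1 = 1498.
Re < 2300 → laminar, so f = 64/Re = 0.04271 (roughness is irrelevant in laminar flow).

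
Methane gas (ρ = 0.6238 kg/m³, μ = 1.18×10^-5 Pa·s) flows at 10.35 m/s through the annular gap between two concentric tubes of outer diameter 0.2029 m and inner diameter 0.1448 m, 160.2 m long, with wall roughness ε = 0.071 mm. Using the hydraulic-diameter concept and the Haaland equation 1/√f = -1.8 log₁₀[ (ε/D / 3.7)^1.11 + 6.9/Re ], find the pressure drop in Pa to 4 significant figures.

Hydraulic diameter D_h = 4A/P = D_o - D_i = 0.2029 - 0.1448 = 0.0581 m.
Re = ρVD_h/μ = 0.6238·10.35·0.0581/1.18e-05 = 3.179e+04.
ε/D_h = 7.1e-05/0.0581 = 0.00122; Haaland gives 1/√f = -1.8 log₁₀[0.000137+0.000217] = 6.212, so f = 0.02591.
ΔP = f(L/D_h)(ρV²/2) = 0.02591·160.2/0.0581·33.41 = 2387 Pa.

ΔP ≈ 2387 Pa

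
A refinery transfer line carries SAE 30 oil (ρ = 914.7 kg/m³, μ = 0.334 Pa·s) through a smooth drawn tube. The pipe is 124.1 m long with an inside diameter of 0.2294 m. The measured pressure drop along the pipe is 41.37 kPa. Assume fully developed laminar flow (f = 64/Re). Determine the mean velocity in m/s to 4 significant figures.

V ≈ 1.641 m/s

For laminar flow, f = 64/Re with Re = ρVD/μ, so Darcy-Weisbach reduces to ΔP = 32μLV/D². Solving for V: V = ΔP·D²/(32μL) = 4.137e+04·(0.2294)²/(32·0.334·124.1) = 1.641 m/s.
Check: Re = ρVD/μ = 914.7·1.641·0.2294/0.334 = 1031 < 2300, so the laminar assumption holds.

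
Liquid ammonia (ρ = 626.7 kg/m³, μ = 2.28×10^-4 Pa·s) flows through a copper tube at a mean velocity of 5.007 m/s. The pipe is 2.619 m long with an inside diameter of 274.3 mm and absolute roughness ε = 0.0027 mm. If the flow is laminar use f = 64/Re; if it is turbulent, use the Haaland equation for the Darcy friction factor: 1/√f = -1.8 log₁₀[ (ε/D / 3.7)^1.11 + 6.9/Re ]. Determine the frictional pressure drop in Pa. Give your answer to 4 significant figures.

ΔP ≈ 736.6 Pa

Reynolds number Re = ρVD/μ = 626.7 · 5.007 · 0.2743 / 0.000228 = 3.775e+06.
Re > 4000 → turbulent. Relative roughness ε/D = 2.7e-06/0.2743 = 9.84e-06. Haaland: 1/√f = -1.8 log₁₀[(9.84e-06/3.7)^1.11 + 6.9/3.775e+06] = -1.8 log₁₀[6.48e-07 + 1.83e-06] = 10.09, so f = 0.00982.
Darcy-Weisbach: ΔP = f(L/D)(ρV²/2) = 0.00982·(2.619/0.2743)·(626.7·5.007²/2) = 0.00982·9.548·7856 = 736.6 Pa.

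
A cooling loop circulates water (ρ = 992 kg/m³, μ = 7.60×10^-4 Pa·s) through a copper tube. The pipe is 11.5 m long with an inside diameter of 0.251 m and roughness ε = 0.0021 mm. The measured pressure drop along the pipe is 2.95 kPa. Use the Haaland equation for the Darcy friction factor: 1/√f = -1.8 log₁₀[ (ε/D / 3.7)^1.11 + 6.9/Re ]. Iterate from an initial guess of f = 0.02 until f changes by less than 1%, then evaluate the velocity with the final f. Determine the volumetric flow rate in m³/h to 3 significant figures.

Rearranging Darcy-Weisbach: V = √(2·ΔP·D/(f·L·ρ)). With ε/D = 2.1e-06/0.251 = 8.37e-06, iterate starting from f = 0.02:
  f = 0.02 → V = √(2·2950·0.251/(0.02·11.5·992)) = 2.548 m/s; Re = ρVD/μ = 8.347e+05; f → 0.01208
  f = 0.01208 → V = 3.278 m/s; Re = 1.074e+06; f → 0.01161
  f = 0.01161 → V = 3.345 m/s; Re = 1.096e+06; f → 0.01157
Converged (Δf/f < 1%). With the final f = 0.01157: V = √(2·2950·0.251/(0.01157·11.5·992)) = 3.35 m/s.
Q = V·A = 3.35·(π/4·0.251²) = 0.1657 m³/s = 597 m³/h.

Q ≈ 597 m³/h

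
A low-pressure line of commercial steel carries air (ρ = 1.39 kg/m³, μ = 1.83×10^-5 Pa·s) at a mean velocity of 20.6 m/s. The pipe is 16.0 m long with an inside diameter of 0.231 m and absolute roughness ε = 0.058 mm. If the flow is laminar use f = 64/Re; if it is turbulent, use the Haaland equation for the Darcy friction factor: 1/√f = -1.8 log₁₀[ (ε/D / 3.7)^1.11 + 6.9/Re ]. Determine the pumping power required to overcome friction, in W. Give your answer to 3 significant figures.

P ≈ 285 W

Reynolds number Re = ρVD/μ = 1.39 · 20.6 · 0.231 / 1.83e-05 = 3.614e+05.
Re > 4000 → turbulent. Relative roughness ε/D = 5.8e-05/0.231 = 0.000251. Haaland: 1/√f = -1.8 log₁₀[(0.000251/3.7)^1.11 + 6.9/3.614e+05] = -1.8 log₁₀[2.36e-05 + 1.91e-05] = 7.865, so f = 0.01617.
Darcy-Weisbach: ΔP = f(L/D)(ρV²/2) = 0.01617·(16/0.231)·(1.39·20.6²/2) = 0.01617·69.26·294.9 = 330.2 Pa.
Q = V·A = 20.6·0.04191 = 0.8633 m³/s.
Pumping power P = QΔP = 0.8633·330.2 = 285.1 W = 285 W.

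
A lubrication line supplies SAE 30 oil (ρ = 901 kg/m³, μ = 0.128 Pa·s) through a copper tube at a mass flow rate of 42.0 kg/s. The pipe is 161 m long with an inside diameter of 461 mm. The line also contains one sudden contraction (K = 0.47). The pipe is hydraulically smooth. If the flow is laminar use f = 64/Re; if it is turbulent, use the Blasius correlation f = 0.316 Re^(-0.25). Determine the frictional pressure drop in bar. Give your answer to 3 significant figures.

A = πD²/4 = π(0.461)²/4 = 0.1669 m²; mean velocity V = ṁ/(ρA) = 42/(901 · 0.1669) = 0.2793 m/s.
Reynolds number Re = ρVD/μ = 901 · 0.2793 · 0.461 / 0.128 = 906.3.
Re < 2300 → laminar flow, so f = 64/Re = 64/906.3 = 0.07062 (the turbulent correlation is not needed).
Total minor-loss coefficient ΣK = 1·0.47 = 0.47.
ΔP = [f·L/D + ΣK]·(ρV²/2) = [0.07062·161/0.461 + 0.47]·(901·0.2793²/2) = [24.66 + 0.47]·35.14 = 883.1 Pa.
ΔP = 883.1 Pa = 0.00883 bar.

ΔP ≈ 0.00883 bar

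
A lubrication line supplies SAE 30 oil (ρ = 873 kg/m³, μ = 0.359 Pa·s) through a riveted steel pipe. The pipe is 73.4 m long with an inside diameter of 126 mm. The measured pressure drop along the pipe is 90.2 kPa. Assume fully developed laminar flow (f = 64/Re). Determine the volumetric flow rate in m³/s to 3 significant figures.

Q ≈ 0.0212 m³/s

For laminar flow, f = 64/Re with Re = ρVD/μ, so Darcy-Weisbach reduces to ΔP = 32μLV/D². Solving for V: V = ΔP·D²/(32μL) = 9.02e+04·(0.126)²/(32·0.359·73.4) = 1.698 m/s.
Check: Re = ρVD/μ = 873·1.698·0.126/0.359 = 520.4 < 2300, so the laminar assumption holds.
Q = V·A = 1.698·(π/4·0.126²) = 0.02118 m³/s = 0.0212 m³/s.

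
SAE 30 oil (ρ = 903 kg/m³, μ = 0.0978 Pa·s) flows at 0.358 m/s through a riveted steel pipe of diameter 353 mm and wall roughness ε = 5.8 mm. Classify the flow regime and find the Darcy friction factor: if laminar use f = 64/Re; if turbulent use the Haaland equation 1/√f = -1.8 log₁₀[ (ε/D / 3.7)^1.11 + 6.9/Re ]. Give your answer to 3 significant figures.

f ≈ 0.0548

Re = ρVD/μ = 903·0.358·0.353/0.0978 = 1167.
Re < 2300 → laminar, so f = 64/Re = 0.05485 (roughness is irrelevant in laminar flow).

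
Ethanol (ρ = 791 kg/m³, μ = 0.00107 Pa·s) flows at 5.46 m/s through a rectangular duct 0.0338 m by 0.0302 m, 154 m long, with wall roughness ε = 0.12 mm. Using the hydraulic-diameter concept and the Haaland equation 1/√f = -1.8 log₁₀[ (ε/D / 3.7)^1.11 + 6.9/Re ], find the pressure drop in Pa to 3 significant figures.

ΔP ≈ 1.64×10^6 Pa

Hydraulic diameter D_h = 4A/P = 4·(0.0338·0.0302)/(2·(0.0338+0.0302)) = 0.004083/0.128 = 0.0319 m.
Re = ρVD_h/μ = 791·5.46·0.0319/0.00107 = 1.288e+05.
ε/D_h = 0.00012/0.0319 = 0.00376; Haaland gives 1/√f = -1.8 log₁₀[0.000476+5.36e-05] = 5.896, so f = 0.02876.
ΔP = f(L/D_h)(ρV²/2) = 0.02876·154/0.0319·1.179e+04 = 1.637e+06 Pa.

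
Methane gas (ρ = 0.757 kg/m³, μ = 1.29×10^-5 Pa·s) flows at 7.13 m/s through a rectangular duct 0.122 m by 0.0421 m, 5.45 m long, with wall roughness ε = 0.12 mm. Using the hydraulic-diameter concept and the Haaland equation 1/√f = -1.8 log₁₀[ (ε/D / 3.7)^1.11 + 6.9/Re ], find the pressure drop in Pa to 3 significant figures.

ΔP ≈ 47.2 Pa

Hydraulic diameter D_h = 4A/P = 4·(0.122·0.0421)/(2·(0.122+0.0421)) = 0.02054/0.3282 = 0.0626 m.
Re = ρVD_h/μ = 0.757·7.13·0.0626/1.29e-05 = 2.619e+04.
ε/D_h = 0.00012/0.0626 = 0.00192; Haaland gives 1/√f = -1.8 log₁₀[0.000225+0.000263] = 5.959, so f = 0.02816.
ΔP = f(L/D_h)(ρV²/2) = 0.02816·5.45/0.0626·19.24 = 47.17 Pa.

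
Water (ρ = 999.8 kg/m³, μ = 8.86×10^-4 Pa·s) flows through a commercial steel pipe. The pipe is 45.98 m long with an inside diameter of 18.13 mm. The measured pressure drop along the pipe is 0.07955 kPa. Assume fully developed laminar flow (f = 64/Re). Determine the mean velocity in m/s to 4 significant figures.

For laminar flow, f = 64/Re with Re = ρVD/μ, so Darcy-Weisbach reduces to ΔP = 32μLV/D². Solving for V: V = ΔP·D²/(32μL) = 79.55·(0.01813)²/(32·0.000886·45.98) = 0.02006 m/s.
Check: Re = ρVD/μ = 999.8·0.02006·0.01813/0.000886 = 410.4 < 2300, so the laminar assumption holds.

V ≈ 0.02006 m/s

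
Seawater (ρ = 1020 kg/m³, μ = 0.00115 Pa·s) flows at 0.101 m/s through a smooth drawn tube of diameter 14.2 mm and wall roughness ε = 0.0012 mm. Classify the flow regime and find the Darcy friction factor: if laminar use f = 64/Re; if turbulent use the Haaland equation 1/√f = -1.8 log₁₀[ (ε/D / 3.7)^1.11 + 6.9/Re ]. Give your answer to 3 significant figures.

Re = ρVD/μ = 1020·0.101·0.0142/0.00115 = 1272.
Re < 2300 → laminar, so f = 64/Re = 0.05031 (roughness is irrelevant in laminar flow).

f ≈ 0.0503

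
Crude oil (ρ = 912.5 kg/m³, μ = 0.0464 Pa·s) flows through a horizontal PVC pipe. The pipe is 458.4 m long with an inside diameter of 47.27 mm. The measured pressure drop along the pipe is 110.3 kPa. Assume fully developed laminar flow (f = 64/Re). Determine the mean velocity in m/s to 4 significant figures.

V ≈ 0.3621 m/s

For laminar flow, f = 64/Re with Re = ρVD/μ, so Darcy-Weisbach reduces to ΔP = 32μLV/D². Solving for V: V = ΔP·D²/(32μL) = 1.103e+05·(0.04727)²/(32·0.0464·458.4) = 0.3621 m/s.
Check: Re = ρVD/μ = 912.5·0.3621·0.04727/0.0464 = 336.6 < 2300, so the laminar assumption holds.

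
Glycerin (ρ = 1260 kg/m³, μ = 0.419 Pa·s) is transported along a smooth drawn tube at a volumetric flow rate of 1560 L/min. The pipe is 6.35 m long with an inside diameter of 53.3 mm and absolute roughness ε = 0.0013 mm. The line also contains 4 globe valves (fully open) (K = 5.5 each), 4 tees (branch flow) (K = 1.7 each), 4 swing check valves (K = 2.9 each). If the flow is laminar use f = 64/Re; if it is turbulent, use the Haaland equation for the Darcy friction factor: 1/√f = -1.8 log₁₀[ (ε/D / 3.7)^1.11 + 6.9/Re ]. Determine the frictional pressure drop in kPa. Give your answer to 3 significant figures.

ΔP ≈ 3810 kPa

Q = 1560 L/min = 1560/60000 = 0.026 m³/s.
Cross-sectional area A = πD²/4 = π(0.0533)²/4 = 0.002231 m²; mean velocity V = Q/A = 0.026/0.002231 = 11.65 m/s.
Reynolds number Re = ρVD/μ = 1260 · 11.65 · 0.0533 / 0.419 = 1868.
Re < 2300 → laminar flow, so f = 64/Re = 64/1868 = 0.03427 (the turbulent correlation is not needed).
Total minor-loss coefficient ΣK = 4·5.5 + 4·1.7 + 4·2.9 = 40.4.
ΔP = [f·L/D + ΣK]·(ρV²/2) = [0.03427·6.35/0.0533 + 40.4]·(1260·11.65²/2) = [4.082 + 40.4]·8.555e+04 = 3.805e+06 Pa.
ΔP = 3.805e+06 Pa = 3810 kPa.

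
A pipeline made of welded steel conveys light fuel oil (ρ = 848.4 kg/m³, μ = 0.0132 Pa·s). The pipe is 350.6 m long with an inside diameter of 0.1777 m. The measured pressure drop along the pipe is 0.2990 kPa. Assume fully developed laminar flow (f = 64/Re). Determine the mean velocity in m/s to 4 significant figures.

V ≈ 0.06375 m/s

For laminar flow, f = 64/Re with Re = ρVD/μ, so Darcy-Weisbach reduces to ΔP = 32μLV/D². Solving for V: V = ΔP·D²/(32μL) = 299·(0.1777)²/(32·0.0132·350.6) = 0.06375 m/s.
Check: Re = ρVD/μ = 848.4·0.06375·0.1777/0.0132 = 728.2 < 2300, so the laminar assumption holds.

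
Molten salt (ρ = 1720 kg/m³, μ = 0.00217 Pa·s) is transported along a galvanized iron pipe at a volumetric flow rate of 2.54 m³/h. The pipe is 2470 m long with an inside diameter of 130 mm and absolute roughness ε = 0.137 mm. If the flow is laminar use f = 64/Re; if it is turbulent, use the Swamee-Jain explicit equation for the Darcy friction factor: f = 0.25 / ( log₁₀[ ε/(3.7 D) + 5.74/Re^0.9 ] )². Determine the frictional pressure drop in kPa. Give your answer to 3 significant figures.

ΔP ≈ 1.76 kPa

Q = 2.54 m³/h = 2.54/3600 = 0.0007056 m³/s.
Cross-sectional area A = πD²/4 = π(0.13)²/4 = 0.01327 m²; mean velocity V = Q/A = 0.0007056/0.01327 = 0.05316 m/s.
Reynolds number Re = ρVD/μ = 1720 · 0.05316 · 0.13 / 0.00217 = 5477.
Re > 4000 → turbulent. Relative roughness ε/D = 0.000137/0.13 = 0.00105. Swamee-Jain: f = 0.25/(log₁₀[0.00105/3.7 + 5.74/5477^0.9])² = 0.25/(log₁₀[0.000285 + 0.00248])² = 0.25/(-2.559)² = 0.03819.
Darcy-Weisbach: ΔP = f(L/D)(ρV²/2) = 0.03819·(2470/0.13)·(1720·0.05316²/2) = 0.03819·1.9e+04·2.43 = 1763 Pa.
ΔP = 1763 Pa = 1.76 kPa.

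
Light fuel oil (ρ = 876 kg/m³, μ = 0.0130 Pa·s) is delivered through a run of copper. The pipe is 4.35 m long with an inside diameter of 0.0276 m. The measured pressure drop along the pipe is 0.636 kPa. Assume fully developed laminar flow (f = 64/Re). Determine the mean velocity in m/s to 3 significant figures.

V ≈ 0.268 m/s

For laminar flow, f = 64/Re with Re = ρVD/μ, so Darcy-Weisbach reduces to ΔP = 32μLV/D². Solving for V: V = ΔP·D²/(32μL) = 636·(0.0276)²/(32·0.013·4.35) = 0.2677 m/s.
Check: Re = ρVD/μ = 876·0.2677·0.0276/0.013 = 497.9 < 2300, so the laminar assumption holds.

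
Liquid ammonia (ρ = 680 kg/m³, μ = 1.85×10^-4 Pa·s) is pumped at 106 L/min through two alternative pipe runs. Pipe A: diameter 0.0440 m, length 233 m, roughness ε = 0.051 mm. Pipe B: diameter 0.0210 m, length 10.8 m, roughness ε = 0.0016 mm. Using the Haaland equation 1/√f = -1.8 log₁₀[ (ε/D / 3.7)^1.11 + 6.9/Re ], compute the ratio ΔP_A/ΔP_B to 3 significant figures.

Pipe A: V = Q/A = 0.001767/0.001521 = 1.162 m/s; Re = 1.879e+05; ε/D = 0.00116; Haaland → f = 0.02159; ΔP_A = f(L/D)(ρV²/2) = 5.248e+04 Pa.
Pipe B: V = Q/A = 0.001767/0.0003464 = 5.101 m/s; Re = 3.937e+05; ε/D = 7.62e-05; Haaland → f = 0.01444; ΔP_B = f(L/D)(ρV²/2) = 6.569e+04 Pa.
ΔP_A/ΔP_B = 5.248e+04/6.569e+04 = 0.799.

ΔP_A/ΔP_B ≈ 0.799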